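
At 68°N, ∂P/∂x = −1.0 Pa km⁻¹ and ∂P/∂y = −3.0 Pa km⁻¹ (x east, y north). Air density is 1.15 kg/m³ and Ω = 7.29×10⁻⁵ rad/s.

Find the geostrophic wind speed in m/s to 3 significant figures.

Coriolis parameter at 68°N:
f = 2Ω sin φ = 2 × 7.29×10⁻⁵ × sin 68° = 1.35×10⁻⁴ s⁻¹
Component geostrophic relations (x east, y north):
u_g = −(1/(fρ)) ∂P/∂y,  v_g = (1/(fρ)) ∂P/∂x
u_g = −(−3.0×10⁻³)/(1.35×10⁻⁴ × 1.15) = 19.3 m/s;  v_g = (−1.0×10⁻³)/(1.35×10⁻⁴ × 1.15) = −6.43 m/s
|V_g| = √(u_g² + v_g²) = 20.3 m/s

20.3 m/s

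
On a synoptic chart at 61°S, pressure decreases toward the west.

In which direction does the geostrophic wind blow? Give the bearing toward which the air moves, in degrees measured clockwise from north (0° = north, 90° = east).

The pressure-gradient force points toward the west (bearing 270°).
Geostrophic balance: in the Southern Hemisphere the Coriolis force deflects motion to the left, so the geostrophic wind blows 90° to the left of the pressure-gradient force (low pressure on the right).
Rotating 270° by 90° counterclockwise gives 180° — the wind blows toward the south.

180°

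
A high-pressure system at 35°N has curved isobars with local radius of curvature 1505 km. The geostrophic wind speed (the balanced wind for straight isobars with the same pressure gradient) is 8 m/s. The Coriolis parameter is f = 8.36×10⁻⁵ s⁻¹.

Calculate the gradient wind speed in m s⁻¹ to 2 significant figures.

Around a high, pressure-gradient force acts outward with centrifugal, so Coriolis balances both:
fV = (1/ρ)|∂P/∂n| + V²/R  →  V² − fR·V + fR·V_g = 0
With fR = 8.36×10⁻⁵ × 1505×10³ m = 126 m/s:
V = [fR − √((fR)² − 4 fR V_g)]/2 = [126 − √(126² − 4×126×8)]/2 = 8.59 m/s
Supergeostrophic (V > V_g = 8 m/s), as expected around a high.

8.6 m s⁻¹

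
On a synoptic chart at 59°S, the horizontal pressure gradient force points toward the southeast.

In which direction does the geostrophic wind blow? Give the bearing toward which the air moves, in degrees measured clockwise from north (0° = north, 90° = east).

The pressure-gradient force points toward the southeast (bearing 135°).
Geostrophic balance: in the Southern Hemisphere the Coriolis force deflects motion to the left, so the geostrophic wind blows 90° to the left of the pressure-gradient force (low pressure on the right).
Rotating 135° by 90° counterclockwise gives 045° — the wind blows toward the northeast.

045°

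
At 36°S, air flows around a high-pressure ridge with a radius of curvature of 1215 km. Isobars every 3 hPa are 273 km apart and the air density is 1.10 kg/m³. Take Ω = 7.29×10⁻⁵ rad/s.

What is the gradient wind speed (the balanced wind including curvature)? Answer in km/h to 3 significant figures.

48.2 km/h

Coriolis parameter at 36°S:
f = 2Ω sin φ = 2 × 7.29×10⁻⁵ × sin 36° = 8.57×10⁻⁵ s⁻¹
Pressure gradient: |∂P/∂n| = 300 Pa / 273000 m = 1.10×10⁻³ Pa/m
Geostrophic speed: V_g = |∂P/∂n|/(fρ) = 1.10×10⁻³/(8.57×10⁻⁵ × 1.10) = 11.7 m/s
Around a high, pressure-gradient force acts outward with centrifugal, so Coriolis balances both:
fV = (1/ρ)|∂P/∂n| + V²/R  →  V² − fR·V + fR·V_g = 0
With fR = 8.57×10⁻⁵ × 1215×10³ m = 104 m/s:
V = [fR − √((fR)² − 4 fR V_g)]/2 = [104 − √(104² − 4×104×11.7)]/2 = 13.4 m/s
Supergeostrophic (V > V_g = 11.7 m/s), as expected around a high.
Converting: 13.4 m/s × 3.6 = 48.2 km/h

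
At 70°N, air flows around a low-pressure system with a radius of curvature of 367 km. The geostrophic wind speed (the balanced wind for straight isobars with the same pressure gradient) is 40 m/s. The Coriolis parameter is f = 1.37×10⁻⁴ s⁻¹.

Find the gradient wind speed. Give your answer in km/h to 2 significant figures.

Around a low, centrifugal force acts outward with Coriolis, so pressure-gradient force balances both:
(1/ρ)|∂P/∂n| = fV + V²/R  →  V² + fR·V − fR·V_g = 0
With fR = 1.37×10⁻⁴ × 367×10³ m = 50.3 m/s:
V = [−fR + √((fR)² + 4 fR V_g)]/2 = [−50.3 + √(50.3² + 4×50.3×40)]/2 = 26.3 m/s
Subgeostrophic (V < V_g = 40 m/s), as expected around a low.
Converting: 26.3 m/s × 3.6 = 95 km/h

95 km/h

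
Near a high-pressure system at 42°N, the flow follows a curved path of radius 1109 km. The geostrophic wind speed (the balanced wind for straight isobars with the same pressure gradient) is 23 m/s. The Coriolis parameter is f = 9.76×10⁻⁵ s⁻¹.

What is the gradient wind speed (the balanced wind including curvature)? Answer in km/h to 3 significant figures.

119 km/h

Around a high, pressure-gradient force acts outward with centrifugal, so Coriolis balances both:
fV = (1/ρ)|∂P/∂n| + V²/R  →  V² − fR·V + fR·V_g = 0
With fR = 9.76×10⁻⁵ × 1109×10³ m = 108 m/s:
V = [fR − √((fR)² − 4 fR V_g)]/2 = [108 − √(108² − 4×108×23)]/2 = 33.2 m/s
Supergeostrophic (V > V_g = 23 m/s), as expected around a high.
Converting: 33.2 m/s × 3.6 = 119 km/h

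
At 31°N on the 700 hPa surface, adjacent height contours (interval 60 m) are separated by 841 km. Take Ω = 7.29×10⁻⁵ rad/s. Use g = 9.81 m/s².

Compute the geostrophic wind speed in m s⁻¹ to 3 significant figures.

9.32 m s⁻¹

Coriolis parameter at 31°N:
f = 2Ω sin φ = 2 × 7.29×10⁻⁵ × sin 31° = 7.51×10⁻⁵ s⁻¹
Height gradient: |∂Z/∂n| = 60 m / 841000 m = 7.13×10⁻⁵
On a pressure surface, geostrophic balance gives V_g = (g/f)|∂Z/∂n|:
V_g = 9.81 × 7.13×10⁻⁵ / 7.51×10⁻⁵ = 9.32 m/s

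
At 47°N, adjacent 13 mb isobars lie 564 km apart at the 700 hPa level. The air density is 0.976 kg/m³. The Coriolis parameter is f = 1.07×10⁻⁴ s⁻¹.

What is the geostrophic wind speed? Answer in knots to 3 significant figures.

42.9 knots

Pressure gradient: |∂P/∂n| = 1300 Pa / 564000 m = 2.30×10⁻³ Pa/m
Geostrophic balance (pressure-gradient force = Coriolis force):
V_g = (1/(fρ)) |∂P/∂n| = 2.30×10⁻³ / (1.07×10⁻⁴ × 0.976) = 22.1 m/s
Converting: 22.1 m/s × 1.944 = 42.9 knots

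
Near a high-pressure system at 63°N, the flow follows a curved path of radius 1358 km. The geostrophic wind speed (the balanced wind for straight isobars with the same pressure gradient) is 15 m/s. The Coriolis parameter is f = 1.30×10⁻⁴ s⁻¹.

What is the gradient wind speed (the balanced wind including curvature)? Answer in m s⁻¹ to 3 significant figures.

Around a high, pressure-gradient force acts outward with centrifugal, so Coriolis balances both:
fV = (1/ρ)|∂P/∂n| + V²/R  →  V² − fR·V + fR·V_g = 0
With fR = 1.30×10⁻⁴ × 1358×10³ m = 177 m/s:
V = [fR − √((fR)² − 4 fR V_g)]/2 = [177 − √(177² − 4×177×15)]/2 = 16.6 m/s
Supergeostrophic (V > V_g = 15 m/s), as expected around a high.

16.6 m s⁻¹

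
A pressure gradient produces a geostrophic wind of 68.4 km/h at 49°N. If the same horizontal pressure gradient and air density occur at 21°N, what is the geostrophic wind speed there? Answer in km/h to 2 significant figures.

With the same pressure gradient and density, V_g ∝ 1/f ∝ 1/sin φ.
V₂ = V₁ · sin φ₁ / sin φ₂ = 68.4 × sin 49° / sin 21°
V₂ = 68.4 × 0.7547/0.3584 = 140 km/h

140 km/h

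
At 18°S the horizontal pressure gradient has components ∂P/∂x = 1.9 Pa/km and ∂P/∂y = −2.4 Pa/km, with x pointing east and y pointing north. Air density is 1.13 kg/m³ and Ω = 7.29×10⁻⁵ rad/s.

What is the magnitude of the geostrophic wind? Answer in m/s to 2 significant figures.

60 m/s

Coriolis parameter at 18°S:
f = 2Ω sin φ = 2 × 7.29×10⁻⁵ × sin 18° = 4.51×10⁻⁵ s⁻¹
In the Southern Hemisphere f is negative: f = −4.51×10⁻⁵ s⁻¹.
Component geostrophic relations (x east, y north):
u_g = −(1/(fρ)) ∂P/∂y,  v_g = (1/(fρ)) ∂P/∂x
u_g = −(−2.4×10⁻³)/(−4.51×10⁻⁵ × 1.13) = −47.1 m/s;  v_g = (1.9×10⁻³)/(−4.51×10⁻⁵ × 1.13) = −37.3 m/s
|V_g| = √(u_g² + v_g²) = 60.1 m/s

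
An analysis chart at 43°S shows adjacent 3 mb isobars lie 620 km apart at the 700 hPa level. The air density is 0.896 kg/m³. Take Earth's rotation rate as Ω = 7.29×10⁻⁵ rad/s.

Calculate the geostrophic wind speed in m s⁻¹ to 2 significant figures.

5.4 m s⁻¹

Coriolis parameter at 43°S:
f = 2Ω sin φ = 2 × 7.29×10⁻⁵ × sin 43° = 9.94×10⁻⁵ s⁻¹
Pressure gradient: |∂P/∂n| = 300 Pa / 620000 m = 4.84×10⁻⁴ Pa/m
Geostrophic balance (pressure-gradient force = Coriolis force):
V_g = (1/(fρ)) |∂P/∂n| = 4.84×10⁻⁴ / (9.94×10⁻⁵ × 0.896) = 5.43 m/s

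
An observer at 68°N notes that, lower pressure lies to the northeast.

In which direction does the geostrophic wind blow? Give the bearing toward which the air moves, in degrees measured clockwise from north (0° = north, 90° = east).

135°

The pressure-gradient force points toward the northeast (bearing 045°).
Geostrophic balance: in the Northern Hemisphere the Coriolis force deflects motion to the right, so the geostrophic wind blows 90° to the right of the pressure-gradient force (low pressure on the left).
Rotating 045° by 90° clockwise gives 135° — the wind blows toward the southeast.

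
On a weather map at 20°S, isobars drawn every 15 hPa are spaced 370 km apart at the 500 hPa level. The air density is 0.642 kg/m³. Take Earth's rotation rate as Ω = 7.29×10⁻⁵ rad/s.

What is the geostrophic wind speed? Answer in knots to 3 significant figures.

Coriolis parameter at 20°S:
f = 2Ω sin φ = 2 × 7.29×10⁻⁵ × sin 20° = 4.99×10⁻⁵ s⁻¹
Pressure gradient: |∂P/∂n| = 1500 Pa / 370000 m = 4.05×10⁻³ Pa/m
Geostrophic balance (pressure-gradient force = Coriolis force):
V_g = (1/(fρ)) |∂P/∂n| = 4.05×10⁻³ / (4.99×10⁻⁵ × 0.642) = 127 m/s
Converting: 127 m/s × 1.944 = 246 knots

246 knots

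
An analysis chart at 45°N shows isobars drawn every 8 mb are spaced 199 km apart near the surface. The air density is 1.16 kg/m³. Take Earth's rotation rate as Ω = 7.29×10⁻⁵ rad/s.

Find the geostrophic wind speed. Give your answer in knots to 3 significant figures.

Coriolis parameter at 45°N:
f = 2Ω sin φ = 2 × 7.29×10⁻⁵ × sin 45° = 1.03×10⁻⁴ s⁻¹
Pressure gradient: |∂P/∂n| = 800 Pa / 199000 m = 4.02×10⁻³ Pa/m
Geostrophic balance (pressure-gradient force = Coriolis force):
V_g = (1/(fρ)) |∂P/∂n| = 4.02×10⁻³ / (1.03×10⁻⁴ × 1.16) = 33.6 m/s
Converting: 33.6 m/s × 1.944 = 65.3 knots

65.3 knots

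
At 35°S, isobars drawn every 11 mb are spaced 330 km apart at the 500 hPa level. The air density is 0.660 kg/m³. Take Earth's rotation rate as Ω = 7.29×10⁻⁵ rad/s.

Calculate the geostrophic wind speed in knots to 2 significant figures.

120 knots

Coriolis parameter at 35°S:
f = 2Ω sin φ = 2 × 7.29×10⁻⁵ × sin 35° = 8.36×10⁻⁵ s⁻¹
Pressure gradient: |∂P/∂n| = 1100 Pa / 330000 m = 3.33×10⁻³ Pa/m
Geostrophic balance (pressure-gradient force = Coriolis force):
V_g = (1/(fρ)) |∂P/∂n| = 3.33×10⁻³ / (8.36×10⁻⁵ × 0.660) = 60.4 m/s
Converting: 60.4 m/s × 1.944 = 120 knots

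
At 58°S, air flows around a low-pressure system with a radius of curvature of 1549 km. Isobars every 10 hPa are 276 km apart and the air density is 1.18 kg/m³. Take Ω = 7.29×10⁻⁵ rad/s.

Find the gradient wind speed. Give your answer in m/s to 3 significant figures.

22.2 m/s

Coriolis parameter at 58°S:
f = 2Ω sin φ = 2 × 7.29×10⁻⁵ × sin 58° = 1.24×10⁻⁴ s⁻¹
Pressure gradient: |∂P/∂n| = 1000 Pa / 276000 m = 3.62×10⁻³ Pa/m
Geostrophic speed: V_g = |∂P/∂n|/(fρ) = 3.62×10⁻³/(1.24×10⁻⁴ × 1.18) = 24.8 m/s
Around a low, centrifugal force acts outward with Coriolis, so pressure-gradient force balances both:
(1/ρ)|∂P/∂n| = fV + V²/R  →  V² + fR·V − fR·V_g = 0
With fR = 1.24×10⁻⁴ × 1549×10³ m = 192 m/s:
V = [−fR + √((fR)² + 4 fR V_g)]/2 = [−192 + √(192² + 4×192×24.8)]/2 = 22.2 m/s
Subgeostrophic (V < V_g = 24.8 m/s), as expected around a low.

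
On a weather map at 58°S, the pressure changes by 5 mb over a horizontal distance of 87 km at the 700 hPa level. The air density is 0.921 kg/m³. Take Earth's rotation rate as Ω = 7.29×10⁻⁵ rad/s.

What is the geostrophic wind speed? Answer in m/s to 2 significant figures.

Coriolis parameter at 58°S:
f = 2Ω sin φ = 2 × 7.29×10⁻⁵ × sin 58° = 1.24×10⁻⁴ s⁻¹
Pressure gradient: |∂P/∂n| = 500 Pa / 87000 m = 5.75×10⁻³ Pa/m
Geostrophic balance (pressure-gradient force = Coriolis force):
V_g = (1/(fρ)) |∂P/∂n| = 5.75×10⁻³ / (1.24×10⁻⁴ × 0.921) = 50.5 m/s

50 m/s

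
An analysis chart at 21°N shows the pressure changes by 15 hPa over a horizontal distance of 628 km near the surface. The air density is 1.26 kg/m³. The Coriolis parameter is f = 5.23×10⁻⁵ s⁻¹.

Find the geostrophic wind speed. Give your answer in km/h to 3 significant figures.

130 km/h

Pressure gradient: |∂P/∂n| = 1500 Pa / 628000 m = 2.39×10⁻³ Pa/m
Geostrophic balance (pressure-gradient force = Coriolis force):
V_g = (1/(fρ)) |∂P/∂n| = 2.39×10⁻³ / (5.23×10⁻⁵ × 1.26) = 36.2 m/s
Converting: 36.2 m/s × 3.6 = 130 km/h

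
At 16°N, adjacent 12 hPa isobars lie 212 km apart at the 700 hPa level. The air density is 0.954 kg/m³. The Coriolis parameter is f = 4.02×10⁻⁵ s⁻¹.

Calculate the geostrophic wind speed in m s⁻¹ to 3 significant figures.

Pressure gradient: |∂P/∂n| = 1200 Pa / 212000 m = 5.66×10⁻³ Pa/m
Geostrophic balance (pressure-gradient force = Coriolis force):
V_g = (1/(fρ)) |∂P/∂n| = 5.66×10⁻³ / (4.02×10⁻⁵ × 0.954) = 148 m/s

148 m s⁻¹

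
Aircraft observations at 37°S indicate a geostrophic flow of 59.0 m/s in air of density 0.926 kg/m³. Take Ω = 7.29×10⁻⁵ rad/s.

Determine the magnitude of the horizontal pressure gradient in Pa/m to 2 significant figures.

4.8×10⁻³ Pa/m

Coriolis parameter at 37°S:
f = 2Ω sin φ = 2 × 7.29×10⁻⁵ × sin 37° = 8.77×10⁻⁵ s⁻¹
Geostrophic balance rearranged: |∂P/∂n| = f ρ V_g
|∂P/∂n| = 8.77×10⁻⁵ × 0.926 × 59.0 = 4.79×10⁻³ Pa/m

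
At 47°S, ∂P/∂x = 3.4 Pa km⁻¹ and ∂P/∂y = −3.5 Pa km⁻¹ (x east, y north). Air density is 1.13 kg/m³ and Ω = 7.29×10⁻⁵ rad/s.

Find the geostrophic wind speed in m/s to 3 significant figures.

Coriolis parameter at 47°S:
f = 2Ω sin φ = 2 × 7.29×10⁻⁵ × sin 47° = 1.07×10⁻⁴ s⁻¹
In the Southern Hemisphere f is negative: f = −1.07×10⁻⁴ s⁻¹.
Component geostrophic relations (x east, y north):
u_g = −(1/(fρ)) ∂P/∂y,  v_g = (1/(fρ)) ∂P/∂x
u_g = −(−3.5×10⁻³)/(−1.07×10⁻⁴ × 1.13) = −29.0 m/s;  v_g = (3.4×10⁻³)/(−1.07×10⁻⁴ × 1.13) = −28.2 m/s
|V_g| = √(u_g² + v_g²) = 40.5 m/s

40.5 m/s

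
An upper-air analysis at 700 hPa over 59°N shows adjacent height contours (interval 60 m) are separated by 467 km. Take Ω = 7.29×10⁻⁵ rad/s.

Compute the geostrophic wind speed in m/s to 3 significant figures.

10.1 m/s

Coriolis parameter at 59°N:
f = 2Ω sin φ = 2 × 7.29×10⁻⁵ × sin 59° = 1.25×10⁻⁴ s⁻¹
Height gradient: |∂Z/∂n| = 60 m / 467000 m = 1.28×10⁻⁴
On a pressure surface, geostrophic balance gives V_g = (g/f)|∂Z/∂n|:
V_g = 9.81 × 1.28×10⁻⁴ / 1.25×10⁻⁴ = 10.1 m/s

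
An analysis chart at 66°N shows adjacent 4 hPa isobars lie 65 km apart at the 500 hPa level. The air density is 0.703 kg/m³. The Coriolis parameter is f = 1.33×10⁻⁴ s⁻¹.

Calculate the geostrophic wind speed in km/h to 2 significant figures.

Pressure gradient: |∂P/∂n| = 400 Pa / 65000 m = 6.15×10⁻³ Pa/m
Geostrophic balance (pressure-gradient force = Coriolis force):
V_g = (1/(fρ)) |∂P/∂n| = 6.15×10⁻³ / (1.33×10⁻⁴ × 0.703) = 65.8 m/s
Converting: 65.8 m/s × 3.6 = 240 km/h

240 km/h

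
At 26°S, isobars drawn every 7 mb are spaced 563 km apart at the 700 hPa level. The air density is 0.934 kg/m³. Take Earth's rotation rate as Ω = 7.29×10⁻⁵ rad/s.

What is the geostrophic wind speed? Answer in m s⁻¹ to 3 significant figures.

20.8 m s⁻¹

Coriolis parameter at 26°S:
f = 2Ω sin φ = 2 × 7.29×10⁻⁵ × sin 26° = 6.39×10⁻⁵ s⁻¹
Pressure gradient: |∂P/∂n| = 700 Pa / 563000 m = 1.24×10⁻³ Pa/m
Geostrophic balance (pressure-gradient force = Coriolis force):
V_g = (1/(fρ)) |∂P/∂n| = 1.24×10⁻³ / (6.39×10⁻⁵ × 0.934) = 20.8 m/s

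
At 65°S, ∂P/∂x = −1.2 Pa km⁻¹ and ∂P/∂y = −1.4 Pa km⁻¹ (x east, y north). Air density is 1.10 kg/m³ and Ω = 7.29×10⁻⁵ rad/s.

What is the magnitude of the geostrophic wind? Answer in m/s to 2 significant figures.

13 m/s

Coriolis parameter at 65°S:
f = 2Ω sin φ = 2 × 7.29×10⁻⁵ × sin 65° = 1.32×10⁻⁴ s⁻¹
In the Southern Hemisphere f is negative: f = −1.32×10⁻⁴ s⁻¹.
Component geostrophic relations (x east, y north):
u_g = −(1/(fρ)) ∂P/∂y,  v_g = (1/(fρ)) ∂P/∂x
u_g = −(−1.4×10⁻³)/(−1.32×10⁻⁴ × 1.10) = −9.63 m/s;  v_g = (−1.2×10⁻³)/(−1.32×10⁻⁴ × 1.10) = 8.26 m/s
|V_g| = √(u_g² + v_g²) = 12.7 m/s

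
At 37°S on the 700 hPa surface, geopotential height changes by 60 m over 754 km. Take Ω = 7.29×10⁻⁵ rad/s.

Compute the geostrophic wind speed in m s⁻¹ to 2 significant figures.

8.9 m s⁻¹

Coriolis parameter at 37°S:
f = 2Ω sin φ = 2 × 7.29×10⁻⁵ × sin 37° = 8.77×10⁻⁵ s⁻¹
Height gradient: |∂Z/∂n| = 60 m / 754000 m = 7.96×10⁻⁵
On a pressure surface, geostrophic balance gives V_g = (g/f)|∂Z/∂n|:
V_g = 9.81 × 7.96×10⁻⁵ / 8.77×10⁻⁵ = 8.90 m/s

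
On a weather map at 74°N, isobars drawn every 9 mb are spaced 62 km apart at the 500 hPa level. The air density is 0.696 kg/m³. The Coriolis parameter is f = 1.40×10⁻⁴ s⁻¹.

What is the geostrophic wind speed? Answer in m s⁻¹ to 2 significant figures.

Pressure gradient: |∂P/∂n| = 900 Pa / 62000 m = 1.45×10⁻² Pa/m
Geostrophic balance (pressure-gradient force = Coriolis force):
V_g = (1/(fρ)) |∂P/∂n| = 1.45×10⁻² / (1.40×10⁻⁴ × 0.696) = 149 m/s

150 m s⁻¹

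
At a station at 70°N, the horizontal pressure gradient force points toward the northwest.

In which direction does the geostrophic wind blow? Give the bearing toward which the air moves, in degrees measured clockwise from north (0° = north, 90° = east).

The pressure-gradient force points toward the northwest (bearing 315°).
Geostrophic balance: in the Northern Hemisphere the Coriolis force deflects motion to the right, so the geostrophic wind blows 90° to the right of the pressure-gradient force (low pressure on the left).
Rotating 315° by 90° clockwise gives 045° — the wind blows toward the northeast.

045°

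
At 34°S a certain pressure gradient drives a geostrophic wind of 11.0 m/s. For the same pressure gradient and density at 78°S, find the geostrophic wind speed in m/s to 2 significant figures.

6.3 m/s

With the same pressure gradient and density, V_g ∝ 1/f ∝ 1/sin φ.
V₂ = V₁ · sin φ₁ / sin φ₂ = 11.0 × sin 34° / sin 78°
V₂ = 11.0 × 0.5592/0.9781 = 6.3 m/s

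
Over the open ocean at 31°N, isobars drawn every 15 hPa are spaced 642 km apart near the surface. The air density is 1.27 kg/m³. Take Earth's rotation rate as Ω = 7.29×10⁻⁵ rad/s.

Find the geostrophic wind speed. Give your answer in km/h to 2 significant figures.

Coriolis parameter at 31°N:
f = 2Ω sin φ = 2 × 7.29×10⁻⁵ × sin 31° = 7.51×10⁻⁵ s⁻¹
Pressure gradient: |∂P/∂n| = 1500 Pa / 642000 m = 2.34×10⁻³ Pa/m
Geostrophic balance (pressure-gradient force = Coriolis force):
V_g = (1/(fρ)) |∂P/∂n| = 2.34×10⁻³ / (7.51×10⁻⁵ × 1.27) = 24.5 m/s
Converting: 24.5 m/s × 3.6 = 88 km/h

88 km/h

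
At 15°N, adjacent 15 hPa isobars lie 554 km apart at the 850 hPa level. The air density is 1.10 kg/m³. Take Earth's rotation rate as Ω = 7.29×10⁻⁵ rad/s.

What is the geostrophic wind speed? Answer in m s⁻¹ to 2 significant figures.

65 m s⁻¹

Coriolis parameter at 15°N:
f = 2Ω sin φ = 2 × 7.29×10⁻⁵ × sin 15° = 3.77×10⁻⁵ s⁻¹
Pressure gradient: |∂P/∂n| = 1500 Pa / 554000 m = 2.71×10⁻³ Pa/m
Geostrophic balance (pressure-gradient force = Coriolis force):
V_g = (1/(fρ)) |∂P/∂n| = 2.71×10⁻³ / (3.77×10⁻⁵ × 1.10) = 65.2 m/s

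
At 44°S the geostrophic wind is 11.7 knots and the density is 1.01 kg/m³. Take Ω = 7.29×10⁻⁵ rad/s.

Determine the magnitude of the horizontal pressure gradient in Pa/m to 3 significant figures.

6.16×10⁻⁴ Pa/m

Coriolis parameter at 44°S:
f = 2Ω sin φ = 2 × 7.29×10⁻⁵ × sin 44° = 1.01×10⁻⁴ s⁻¹
Wind speed in SI: 11.7 knots = 6.02 m/s
Geostrophic balance rearranged: |∂P/∂n| = f ρ V_g
|∂P/∂n| = 1.01×10⁻⁴ × 1.01 × 6.02 = 6.16×10⁻⁴ Pa/m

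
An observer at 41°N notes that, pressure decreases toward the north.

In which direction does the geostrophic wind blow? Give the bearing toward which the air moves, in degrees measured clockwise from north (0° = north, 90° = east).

The pressure-gradient force points toward the north (bearing 000°).
Geostrophic balance: in the Northern Hemisphere the Coriolis force deflects motion to the right, so the geostrophic wind blows 90° to the right of the pressure-gradient force (low pressure on the left).
Rotating 000° by 90° clockwise gives 090° — the wind blows toward the east.

090°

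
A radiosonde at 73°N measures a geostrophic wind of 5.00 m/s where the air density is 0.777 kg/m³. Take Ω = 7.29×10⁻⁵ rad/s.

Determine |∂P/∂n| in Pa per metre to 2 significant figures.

5.4×10⁻⁴ Pa/m

Coriolis parameter at 73°N:
f = 2Ω sin φ = 2 × 7.29×10⁻⁵ × sin 73° = 1.39×10⁻⁴ s⁻¹
Geostrophic balance rearranged: |∂P/∂n| = f ρ V_g
|∂P/∂n| = 1.39×10⁻⁴ × 0.777 × 5.00 = 5.42×10⁻⁴ Pa/m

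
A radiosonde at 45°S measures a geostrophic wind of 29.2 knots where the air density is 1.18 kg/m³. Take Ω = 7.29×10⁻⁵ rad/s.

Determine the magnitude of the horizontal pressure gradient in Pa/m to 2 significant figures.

Coriolis parameter at 45°S:
f = 2Ω sin φ = 2 × 7.29×10⁻⁵ × sin 45° = 1.03×10⁻⁴ s⁻¹
Wind speed in SI: 29.2 knots = 15.0 m/s
Geostrophic balance rearranged: |∂P/∂n| = f ρ V_g
|∂P/∂n| = 1.03×10⁻⁴ × 1.18 × 15.0 = 1.83×10⁻³ Pa/m

1.8×10⁻³ Pa/m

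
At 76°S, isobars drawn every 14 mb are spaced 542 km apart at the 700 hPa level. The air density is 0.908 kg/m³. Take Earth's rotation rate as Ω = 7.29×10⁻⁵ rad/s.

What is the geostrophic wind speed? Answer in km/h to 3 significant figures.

Coriolis parameter at 76°S:
f = 2Ω sin φ = 2 × 7.29×10⁻⁵ × sin 76° = 1.41×10⁻⁴ s⁻¹
Pressure gradient: |∂P/∂n| = 1400 Pa / 542000 m = 2.58×10⁻³ Pa/m
Geostrophic balance (pressure-gradient force = Coriolis force):
V_g = (1/(fρ)) |∂P/∂n| = 2.58×10⁻³ / (1.41×10⁻⁴ × 0.908) = 20.1 m/s
Converting: 20.1 m/s × 3.6 = 72.4 km/h

72.4 km/h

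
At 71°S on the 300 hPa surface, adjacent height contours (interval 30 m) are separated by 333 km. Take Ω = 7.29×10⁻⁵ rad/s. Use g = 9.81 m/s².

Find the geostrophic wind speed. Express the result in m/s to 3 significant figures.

6.41 m/s

Coriolis parameter at 71°S:
f = 2Ω sin φ = 2 × 7.29×10⁻⁵ × sin 71° = 1.38×10⁻⁴ s⁻¹
Height gradient: |∂Z/∂n| = 30 m / 333000 m = 9.01×10⁻⁵
On a pressure surface, geostrophic balance gives V_g = (g/f)|∂Z/∂n|:
V_g = 9.81 × 9.01×10⁻⁵ / 1.38×10⁻⁴ = 6.41 m/s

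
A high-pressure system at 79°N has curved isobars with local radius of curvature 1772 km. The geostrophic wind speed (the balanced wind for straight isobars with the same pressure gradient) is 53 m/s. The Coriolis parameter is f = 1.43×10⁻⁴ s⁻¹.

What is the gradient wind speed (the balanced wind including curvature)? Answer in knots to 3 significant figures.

Around a high, pressure-gradient force acts outward with centrifugal, so Coriolis balances both:
fV = (1/ρ)|∂P/∂n| + V²/R  →  V² − fR·V + fR·V_g = 0
With fR = 1.43×10⁻⁴ × 1772×10³ m = 253 m/s:
V = [fR − √((fR)² − 4 fR V_g)]/2 = [253 − √(253² − 4×253×53)]/2 = 75.5 m/s
Supergeostrophic (V > V_g = 53 m/s), as expected around a high.
Converting: 75.5 m/s × 1.944 = 147 knots

147 knots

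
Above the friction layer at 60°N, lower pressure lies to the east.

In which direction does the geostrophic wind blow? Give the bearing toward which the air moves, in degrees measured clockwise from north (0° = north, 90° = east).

The pressure-gradient force points toward the east (bearing 090°).
Geostrophic balance: in the Northern Hemisphere the Coriolis force deflects motion to the right, so the geostrophic wind blows 90° to the right of the pressure-gradient force (low pressure on the left).
Rotating 090° by 90° clockwise gives 180° — the wind blows toward the south.

180°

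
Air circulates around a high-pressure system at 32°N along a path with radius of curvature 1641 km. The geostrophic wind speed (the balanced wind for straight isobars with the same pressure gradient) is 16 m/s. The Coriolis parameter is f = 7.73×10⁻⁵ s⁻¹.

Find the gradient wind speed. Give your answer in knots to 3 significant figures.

36.5 knots

Around a high, pressure-gradient force acts outward with centrifugal, so Coriolis balances both:
fV = (1/ρ)|∂P/∂n| + V²/R  →  V² − fR·V + fR·V_g = 0
With fR = 7.73×10⁻⁵ × 1641×10³ m = 127 m/s:
V = [fR − √((fR)² − 4 fR V_g)]/2 = [127 − √(127² − 4×127×16)]/2 = 18.8 m/s
Supergeostrophic (V > V_g = 16 m/s), as expected around a high.
Converting: 18.8 m/s × 1.944 = 36.5 knots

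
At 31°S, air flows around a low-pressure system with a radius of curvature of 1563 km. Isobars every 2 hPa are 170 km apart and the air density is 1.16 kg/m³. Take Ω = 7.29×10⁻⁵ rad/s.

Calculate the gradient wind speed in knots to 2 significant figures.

Coriolis parameter at 31°S:
f = 2Ω sin φ = 2 × 7.29×10⁻⁵ × sin 31° = 7.51×10⁻⁵ s⁻¹
Pressure gradient: |∂P/∂n| = 200 Pa / 170000 m = 1.18×10⁻³ Pa/m
Geostrophic speed: V_g = |∂P/∂n|/(fρ) = 1.18×10⁻³/(7.51×10⁻⁵ × 1.16) = 13.5 m/s
Around a low, centrifugal force acts outward with Coriolis, so pressure-gradient force balances both:
(1/ρ)|∂P/∂n| = fV + V²/R  →  V² + fR·V − fR·V_g = 0
With fR = 7.51×10⁻⁵ × 1563×10³ m = 117 m/s:
V = [−fR + √((fR)² + 4 fR V_g)]/2 = [−117 + √(117² + 4×117×13.5)]/2 = 12.2 m/s
Subgeostrophic (V < V_g = 13.5 m/s), as expected around a low.
Converting: 12.2 m/s × 1.944 = 24 knots

24 knots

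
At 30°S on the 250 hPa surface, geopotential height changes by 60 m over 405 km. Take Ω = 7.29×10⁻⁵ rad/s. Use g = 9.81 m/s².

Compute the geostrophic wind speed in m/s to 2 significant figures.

Coriolis parameter at 30°S:
f = 2Ω sin φ = 2 × 7.29×10⁻⁵ × sin 30° = 7.29×10⁻⁵ s⁻¹
Height gradient: |∂Z/∂n| = 60 m / 405000 m = 1.48×10⁻⁴
On a pressure surface, geostrophic balance gives V_g = (g/f)|∂Z/∂n|:
V_g = 9.81 × 1.48×10⁻⁴ / 7.29×10⁻⁵ = 19.9 m/s

20 m/s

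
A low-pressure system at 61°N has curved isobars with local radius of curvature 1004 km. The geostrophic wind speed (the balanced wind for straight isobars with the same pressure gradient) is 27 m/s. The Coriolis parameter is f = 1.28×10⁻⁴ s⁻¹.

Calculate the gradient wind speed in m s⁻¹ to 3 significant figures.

22.9 m s⁻¹

Around a low, centrifugal force acts outward with Coriolis, so pressure-gradient force balances both:
(1/ρ)|∂P/∂n| = fV + V²/R  →  V² + fR·V − fR·V_g = 0
With fR = 1.28×10⁻⁴ × 1004×10³ m = 129 m/s:
V = [−fR + √((fR)² + 4 fR V_g)]/2 = [−129 + √(129² + 4×129×27)]/2 = 22.9 m/s
Subgeostrophic (V < V_g = 27 m/s), as expected around a low.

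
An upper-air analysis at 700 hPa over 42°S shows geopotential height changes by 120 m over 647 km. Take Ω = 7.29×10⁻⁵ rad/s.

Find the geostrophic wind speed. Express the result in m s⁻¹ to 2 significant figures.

Coriolis parameter at 42°S:
f = 2Ω sin φ = 2 × 7.29×10⁻⁵ × sin 42° = 9.76×10⁻⁵ s⁻¹
Height gradient: |∂Z/∂n| = 120 m / 647000 m = 1.85×10⁻⁴
On a pressure surface, geostrophic balance gives V_g = (g/f)|∂Z/∂n|:
V_g = 9.81 × 1.85×10⁻⁴ / 9.76×10⁻⁵ = 18.6 m/s

19 m s⁻¹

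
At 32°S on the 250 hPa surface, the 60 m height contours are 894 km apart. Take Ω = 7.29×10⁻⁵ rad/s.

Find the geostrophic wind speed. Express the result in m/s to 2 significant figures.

8.5 m/s

Coriolis parameter at 32°S:
f = 2Ω sin φ = 2 × 7.29×10⁻⁵ × sin 32° = 7.73×10⁻⁵ s⁻¹
Height gradient: |∂Z/∂n| = 60 m / 894000 m = 6.71×10⁻⁵
On a pressure surface, geostrophic balance gives V_g = (g/f)|∂Z/∂n|:
V_g = 9.81 × 6.71×10⁻⁵ / 7.73×10⁻⁵ = 8.52 m/s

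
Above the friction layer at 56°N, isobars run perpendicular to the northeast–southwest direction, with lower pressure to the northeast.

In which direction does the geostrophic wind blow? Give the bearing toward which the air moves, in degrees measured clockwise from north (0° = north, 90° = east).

135°

The pressure-gradient force points toward the northeast (bearing 045°).
Geostrophic balance: in the Northern Hemisphere the Coriolis force deflects motion to the right, so the geostrophic wind blows 90° to the right of the pressure-gradient force (low pressure on the left).
Rotating 045° by 90° clockwise gives 135° — the wind blows toward the southeast.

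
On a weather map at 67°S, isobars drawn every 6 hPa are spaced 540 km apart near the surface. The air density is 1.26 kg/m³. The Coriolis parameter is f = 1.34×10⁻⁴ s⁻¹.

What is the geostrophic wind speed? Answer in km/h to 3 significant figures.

Pressure gradient: |∂P/∂n| = 600 Pa / 540000 m = 1.11×10⁻³ Pa/m
Geostrophic balance (pressure-gradient force = Coriolis force):
V_g = (1/(fρ)) |∂P/∂n| = 1.11×10⁻³ / (1.34×10⁻⁴ × 1.26) = 6.58 m/s
Converting: 6.58 m/s × 3.6 = 23.7 km/h

23.7 km/h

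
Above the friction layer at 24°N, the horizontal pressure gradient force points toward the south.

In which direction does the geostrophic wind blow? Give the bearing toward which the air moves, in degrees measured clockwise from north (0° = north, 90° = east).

The pressure-gradient force points toward the south (bearing 180°).
Geostrophic balance: in the Northern Hemisphere the Coriolis force deflects motion to the right, so the geostrophic wind blows 90° to the right of the pressure-gradient force (low pressure on the left).
Rotating 180° by 90° clockwise gives 270° — the wind blows toward the west.

270°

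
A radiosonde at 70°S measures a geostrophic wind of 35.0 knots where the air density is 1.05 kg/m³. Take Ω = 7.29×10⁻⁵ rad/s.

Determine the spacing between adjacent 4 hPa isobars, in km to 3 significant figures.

154 km

Coriolis parameter at 70°S:
f = 2Ω sin φ = 2 × 7.29×10⁻⁵ × sin 70° = 1.37×10⁻⁴ s⁻¹
Wind speed in SI: 35.0 knots = 18.0 m/s
Geostrophic balance rearranged: |∂P/∂n| = f ρ V_g
|∂P/∂n| = 1.37×10⁻⁴ × 1.05 × 18.0 = 2.59×10⁻³ Pa/m
Isobar spacing: Δn = ΔP/|∂P/∂n| = 400 Pa / 2.59×10⁻³ Pa/m = 154426 m ≈ 154 km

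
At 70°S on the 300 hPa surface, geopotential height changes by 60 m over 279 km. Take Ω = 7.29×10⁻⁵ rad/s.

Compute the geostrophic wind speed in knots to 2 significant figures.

Coriolis parameter at 70°S:
f = 2Ω sin φ = 2 × 7.29×10⁻⁵ × sin 70° = 1.37×10⁻⁴ s⁻¹
Height gradient: |∂Z/∂n| = 60 m / 279000 m = 2.15×10⁻⁴
On a pressure surface, geostrophic balance gives V_g = (g/f)|∂Z/∂n|:
V_g = 9.81 × 2.15×10⁻⁴ / 1.37×10⁻⁴ = 15.4 m/s
Converting: 15.4 m/s × 1.944 = 30 knots

30 knots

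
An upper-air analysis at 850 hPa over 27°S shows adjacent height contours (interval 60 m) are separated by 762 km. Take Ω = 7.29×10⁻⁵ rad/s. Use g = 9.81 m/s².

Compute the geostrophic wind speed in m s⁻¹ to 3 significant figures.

Coriolis parameter at 27°S:
f = 2Ω sin φ = 2 × 7.29×10⁻⁵ × sin 27° = 6.62×10⁻⁵ s⁻¹
Height gradient: |∂Z/∂n| = 60 m / 762000 m = 7.87×10⁻⁵
On a pressure surface, geostrophic balance gives V_g = (g/f)|∂Z/∂n|:
V_g = 9.81 × 7.87×10⁻⁵ / 6.62×10⁻⁵ = 11.7 m/s

11.7 m s⁻¹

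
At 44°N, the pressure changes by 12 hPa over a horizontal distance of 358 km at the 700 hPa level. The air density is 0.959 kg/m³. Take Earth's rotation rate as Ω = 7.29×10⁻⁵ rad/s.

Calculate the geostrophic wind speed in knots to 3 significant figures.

Coriolis parameter at 44°N:
f = 2Ω sin φ = 2 × 7.29×10⁻⁵ × sin 44° = 1.01×10⁻⁴ s⁻¹
Pressure gradient: |∂P/∂n| = 1200 Pa / 358000 m = 3.35×10⁻³ Pa/m
Geostrophic balance (pressure-gradient force = Coriolis force):
V_g = (1/(fρ)) |∂P/∂n| = 3.35×10⁻³ / (1.01×10⁻⁴ × 0.959) = 34.5 m/s
Converting: 34.5 m/s × 1.944 = 67.1 knots

67.1 knots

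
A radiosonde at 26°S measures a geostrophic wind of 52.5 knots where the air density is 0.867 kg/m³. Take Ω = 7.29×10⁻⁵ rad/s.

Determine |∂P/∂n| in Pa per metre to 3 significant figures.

1.50×10⁻³ Pa/m

Coriolis parameter at 26°S:
f = 2Ω sin φ = 2 × 7.29×10⁻⁵ × sin 26° = 6.39×10⁻⁵ s⁻¹
Wind speed in SI: 52.5 knots = 27.0 m/s
Geostrophic balance rearranged: |∂P/∂n| = f ρ V_g
|∂P/∂n| = 6.39×10⁻⁵ × 0.867 × 27.0 = 1.50×10⁻³ Pa/m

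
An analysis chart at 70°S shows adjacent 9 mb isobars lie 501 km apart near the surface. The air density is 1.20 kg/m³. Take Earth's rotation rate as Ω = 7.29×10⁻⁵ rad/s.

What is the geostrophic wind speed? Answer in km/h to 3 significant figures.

Coriolis parameter at 70°S:
f = 2Ω sin φ = 2 × 7.29×10⁻⁵ × sin 70° = 1.37×10⁻⁴ s⁻¹
Pressure gradient: |∂P/∂n| = 900 Pa / 501000 m = 1.80×10⁻³ Pa/m
Geostrophic balance (pressure-gradient force = Coriolis force):
V_g = (1/(fρ)) |∂P/∂n| = 1.80×10⁻³ / (1.37×10⁻⁴ × 1.20) = 10.9 m/s
Converting: 10.9 m/s × 3.6 = 39.3 km/h

39.3 km/h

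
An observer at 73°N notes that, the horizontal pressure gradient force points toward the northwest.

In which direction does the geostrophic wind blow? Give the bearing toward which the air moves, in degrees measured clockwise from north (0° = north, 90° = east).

045°

The pressure-gradient force points toward the northwest (bearing 315°).
Geostrophic balance: in the Northern Hemisphere the Coriolis force deflects motion to the right, so the geostrophic wind blows 90° to the right of the pressure-gradient force (low pressure on the left).
Rotating 315° by 90° clockwise gives 045° — the wind blows toward the northeast.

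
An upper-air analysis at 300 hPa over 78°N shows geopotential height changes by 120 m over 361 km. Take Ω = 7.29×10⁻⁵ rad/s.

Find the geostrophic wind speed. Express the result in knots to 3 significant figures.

Coriolis parameter at 78°N:
f = 2Ω sin φ = 2 × 7.29×10⁻⁵ × sin 78° = 1.43×10⁻⁴ s⁻¹
Height gradient: |∂Z/∂n| = 120 m / 361000 m = 3.32×10⁻⁴
On a pressure surface, geostrophic balance gives V_g = (g/f)|∂Z/∂n|:
V_g = 9.81 × 3.32×10⁻⁴ / 1.43×10⁻⁴ = 22.9 m/s
Converting: 22.9 m/s × 1.944 = 44.4 knots

44.4 knots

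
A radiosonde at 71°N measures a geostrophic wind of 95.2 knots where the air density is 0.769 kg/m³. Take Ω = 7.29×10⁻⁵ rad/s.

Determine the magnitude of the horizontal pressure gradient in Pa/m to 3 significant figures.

5.19×10⁻³ Pa/m

Coriolis parameter at 71°N:
f = 2Ω sin φ = 2 × 7.29×10⁻⁵ × sin 71° = 1.38×10⁻⁴ s⁻¹
Wind speed in SI: 95.2 knots = 49.0 m/s
Geostrophic balance rearranged: |∂P/∂n| = f ρ V_g
|∂P/∂n| = 1.38×10⁻⁴ × 0.769 × 49.0 = 5.19×10⁻³ Pa/m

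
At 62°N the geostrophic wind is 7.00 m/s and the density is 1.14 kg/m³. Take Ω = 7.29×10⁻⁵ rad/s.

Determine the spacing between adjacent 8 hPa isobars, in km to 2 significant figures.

Coriolis parameter at 62°N:
f = 2Ω sin φ = 2 × 7.29×10⁻⁵ × sin 62° = 1.29×10⁻⁴ s⁻¹
Geostrophic balance rearranged: |∂P/∂n| = f ρ V_g
|∂P/∂n| = 1.29×10⁻⁴ × 1.14 × 7.00 = 1.03×10⁻³ Pa/m
Isobar spacing: Δn = ΔP/|∂P/∂n| = 800 Pa / 1.03×10⁻³ Pa/m = 778744 m ≈ 780 km

780 km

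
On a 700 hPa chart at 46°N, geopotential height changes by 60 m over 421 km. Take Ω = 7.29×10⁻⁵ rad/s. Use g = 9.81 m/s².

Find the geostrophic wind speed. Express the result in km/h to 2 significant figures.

48 km/h

Coriolis parameter at 46°N:
f = 2Ω sin φ = 2 × 7.29×10⁻⁵ × sin 46° = 1.05×10⁻⁴ s⁻¹
Height gradient: |∂Z/∂n| = 60 m / 421000 m = 1.43×10⁻⁴
On a pressure surface, geostrophic balance gives V_g = (g/f)|∂Z/∂n|:
V_g = 9.81 × 1.43×10⁻⁴ / 1.05×10⁻⁴ = 13.3 m/s
Converting: 13.3 m/s × 3.6 = 48 km/h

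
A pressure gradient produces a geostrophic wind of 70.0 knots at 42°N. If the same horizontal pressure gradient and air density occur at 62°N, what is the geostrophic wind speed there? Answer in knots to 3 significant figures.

53.0 knots

With the same pressure gradient and density, V_g ∝ 1/f ∝ 1/sin φ.
V₂ = V₁ · sin φ₁ / sin φ₂ = 70.0 × sin 42° / sin 62°
V₂ = 70.0 × 0.6691/0.8829 = 53.0 knots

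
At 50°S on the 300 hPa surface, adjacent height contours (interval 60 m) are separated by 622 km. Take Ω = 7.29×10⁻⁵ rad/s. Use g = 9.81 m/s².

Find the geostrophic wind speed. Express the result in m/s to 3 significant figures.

8.47 m/s

Coriolis parameter at 50°S:
f = 2Ω sin φ = 2 × 7.29×10⁻⁵ × sin 50° = 1.12×10⁻⁴ s⁻¹
Height gradient: |∂Z/∂n| = 60 m / 622000 m = 9.65×10⁻⁵
On a pressure surface, geostrophic balance gives V_g = (g/f)|∂Z/∂n|:
V_g = 9.81 × 9.65×10⁻⁵ / 1.12×10⁻⁴ = 8.47 m/s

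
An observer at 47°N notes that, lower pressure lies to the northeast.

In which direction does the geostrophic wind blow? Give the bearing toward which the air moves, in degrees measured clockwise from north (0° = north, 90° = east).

The pressure-gradient force points toward the northeast (bearing 045°).
Geostrophic balance: in the Northern Hemisphere the Coriolis force deflects motion to the right, so the geostrophic wind blows 90° to the right of the pressure-gradient force (low pressure on the left).
Rotating 045° by 90° clockwise gives 135° — the wind blows toward the southeast.

135°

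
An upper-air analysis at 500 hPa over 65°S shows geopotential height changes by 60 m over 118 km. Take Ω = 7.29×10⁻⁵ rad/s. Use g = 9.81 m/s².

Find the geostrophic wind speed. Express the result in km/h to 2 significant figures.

Coriolis parameter at 65°S:
f = 2Ω sin φ = 2 × 7.29×10⁻⁵ × sin 65° = 1.32×10⁻⁴ s⁻¹
Height gradient: |∂Z/∂n| = 60 m / 118000 m = 5.08×10⁻⁴
On a pressure surface, geostrophic balance gives V_g = (g/f)|∂Z/∂n|:
V_g = 9.81 × 5.08×10⁻⁴ / 1.32×10⁻⁴ = 37.7 m/s
Converting: 37.7 m/s × 3.6 = 140 km/h

140 km/h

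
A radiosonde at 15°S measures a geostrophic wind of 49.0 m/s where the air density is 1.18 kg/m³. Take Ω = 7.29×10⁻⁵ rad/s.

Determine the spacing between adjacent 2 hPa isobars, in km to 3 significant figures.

Coriolis parameter at 15°S:
f = 2Ω sin φ = 2 × 7.29×10⁻⁵ × sin 15° = 3.77×10⁻⁵ s⁻¹
Geostrophic balance rearranged: |∂P/∂n| = f ρ V_g
|∂P/∂n| = 3.77×10⁻⁵ × 1.18 × 49.0 = 2.18×10⁻³ Pa/m
Isobar spacing: Δn = ΔP/|∂P/∂n| = 200 Pa / 2.18×10⁻³ Pa/m = 91664 m ≈ 91.7 km

91.7 km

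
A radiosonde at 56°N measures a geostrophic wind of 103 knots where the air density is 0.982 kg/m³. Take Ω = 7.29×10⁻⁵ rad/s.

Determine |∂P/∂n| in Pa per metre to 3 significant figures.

6.29×10⁻³ Pa/m

Coriolis parameter at 56°N:
f = 2Ω sin φ = 2 × 7.29×10⁻⁵ × sin 56° = 1.21×10⁻⁴ s⁻¹
Wind speed in SI: 103 knots = 53.0 m/s
Geostrophic balance rearranged: |∂P/∂n| = f ρ V_g
|∂P/∂n| = 1.21×10⁻⁴ × 0.982 × 53.0 = 6.29×10⁻³ Pa/m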